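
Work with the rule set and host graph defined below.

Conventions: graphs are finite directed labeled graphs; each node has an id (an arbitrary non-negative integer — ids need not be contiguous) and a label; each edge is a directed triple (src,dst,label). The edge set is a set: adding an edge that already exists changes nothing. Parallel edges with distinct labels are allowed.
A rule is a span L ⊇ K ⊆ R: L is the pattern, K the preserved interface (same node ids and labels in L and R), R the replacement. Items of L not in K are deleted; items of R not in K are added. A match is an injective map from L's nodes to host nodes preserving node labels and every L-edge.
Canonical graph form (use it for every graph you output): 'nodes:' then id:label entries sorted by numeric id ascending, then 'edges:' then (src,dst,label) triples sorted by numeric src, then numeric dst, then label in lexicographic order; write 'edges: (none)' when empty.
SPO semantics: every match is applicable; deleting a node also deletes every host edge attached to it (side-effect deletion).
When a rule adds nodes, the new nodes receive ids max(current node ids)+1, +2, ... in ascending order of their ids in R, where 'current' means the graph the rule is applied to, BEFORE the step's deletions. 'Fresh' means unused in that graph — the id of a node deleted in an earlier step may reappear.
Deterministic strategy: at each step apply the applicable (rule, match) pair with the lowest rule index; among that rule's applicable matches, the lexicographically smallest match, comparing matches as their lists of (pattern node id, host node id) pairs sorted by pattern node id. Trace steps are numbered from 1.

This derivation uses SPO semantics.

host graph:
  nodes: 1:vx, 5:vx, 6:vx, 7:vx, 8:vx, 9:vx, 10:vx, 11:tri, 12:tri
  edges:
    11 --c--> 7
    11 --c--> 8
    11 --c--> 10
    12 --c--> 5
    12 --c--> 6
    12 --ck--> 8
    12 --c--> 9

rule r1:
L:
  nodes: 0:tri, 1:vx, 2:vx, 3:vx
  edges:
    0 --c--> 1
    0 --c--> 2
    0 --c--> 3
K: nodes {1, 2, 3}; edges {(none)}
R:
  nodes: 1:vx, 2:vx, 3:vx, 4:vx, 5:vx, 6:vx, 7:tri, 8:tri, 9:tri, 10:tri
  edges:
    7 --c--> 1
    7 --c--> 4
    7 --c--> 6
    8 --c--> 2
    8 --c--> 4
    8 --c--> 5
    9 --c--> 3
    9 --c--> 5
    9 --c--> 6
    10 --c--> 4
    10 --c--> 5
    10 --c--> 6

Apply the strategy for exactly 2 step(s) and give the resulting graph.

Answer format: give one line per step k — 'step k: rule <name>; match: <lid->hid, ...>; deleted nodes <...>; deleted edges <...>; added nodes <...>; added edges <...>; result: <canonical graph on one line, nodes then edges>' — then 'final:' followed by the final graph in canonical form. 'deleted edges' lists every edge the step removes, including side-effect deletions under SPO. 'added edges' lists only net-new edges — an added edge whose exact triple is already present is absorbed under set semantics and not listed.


step 1: rule r1; match: 0->11, 1->7, 2->8, 3->10; deleted nodes 11; deleted edges (11,7,c); (11,8,c); (11,10,c); added nodes 13, 14, 15, 16, 17, 18, 19; added edges (16,7,c); (16,13,c); (16,15,c); (17,8,c); (17,13,c); (17,14,c); (18,10,c); (18,14,c); (18,15,c); (19,13,c); (19,14,c); (19,15,c); result: nodes: 1:vx, 5:vx, 6:vx, 7:vx, 8:vx, 9:vx, 10:vx, 12:tri, 13:vx, 14:vx, 15:vx, 16:tri, 17:tri, 18:tri, 19:tri edges: (12,5,c); (12,6,c); (12,8,ck); (12,9,c); (16,7,c); (16,13,c); (16,15,c); (17,8,c); (17,13,c); (17,14,c); (18,10,c); (18,14,c); (18,15,c); (19,13,c); (19,14,c); (19,15,c)
step 2: rule r1; match: 0->12, 1->5, 2->6, 3->9; deleted nodes 12; deleted edges (12,5,c); (12,6,c); (12,8,ck); (12,9,c); added nodes 20, 21, 22, 23, 24, 25, 26; added edges (23,5,c); (23,20,c); (23,22,c); (24,6,c); (24,20,c); (24,21,c); (25,9,c); (25,21,c); (25,22,c); (26,20,c); (26,21,c); (26,22,c); result: nodes: 1:vx, 5:vx, 6:vx, 7:vx, 8:vx, 9:vx, 10:vx, 13:vx, 14:vx, 15:vx, 16:tri, 17:tri, 18:tri, 19:tri, 20:vx, 21:vx, 22:vx, 23:tri, 24:tri, 25:tri, 26:tri edges: (16,7,c); (16,13,c); (16,15,c); (17,8,c); (17,13,c); (17,14,c); (18,10,c); (18,14,c); (18,15,c); (19,13,c); (19,14,c); (19,15,c); (23,5,c); (23,20,c); (23,22,c); (24,6,c); (24,20,c); (24,21,c); (25,9,c); (25,21,c); (25,22,c); (26,20,c); (26,21,c); (26,22,c)
final:
nodes: 1:vx, 5:vx, 6:vx, 7:vx, 8:vx, 9:vx, 10:vx, 13:vx, 14:vx, 15:vx, 16:tri, 17:tri, 18:tri, 19:tri, 20:vx, 21:vx, 22:vx, 23:tri, 24:tri, 25:tri, 26:tri
edges: (16,7,c); (16,13,c); (16,15,c); (17,8,c); (17,13,c); (17,14,c); (18,10,c); (18,14,c); (18,15,c); (19,13,c); (19,14,c); (19,15,c); (23,5,c); (23,20,c); (23,22,c); (24,6,c); (24,20,c); (24,21,c); (25,9,c); (25,21,c); (25,22,c); (26,20,c); (26,21,c); (26,22,c)


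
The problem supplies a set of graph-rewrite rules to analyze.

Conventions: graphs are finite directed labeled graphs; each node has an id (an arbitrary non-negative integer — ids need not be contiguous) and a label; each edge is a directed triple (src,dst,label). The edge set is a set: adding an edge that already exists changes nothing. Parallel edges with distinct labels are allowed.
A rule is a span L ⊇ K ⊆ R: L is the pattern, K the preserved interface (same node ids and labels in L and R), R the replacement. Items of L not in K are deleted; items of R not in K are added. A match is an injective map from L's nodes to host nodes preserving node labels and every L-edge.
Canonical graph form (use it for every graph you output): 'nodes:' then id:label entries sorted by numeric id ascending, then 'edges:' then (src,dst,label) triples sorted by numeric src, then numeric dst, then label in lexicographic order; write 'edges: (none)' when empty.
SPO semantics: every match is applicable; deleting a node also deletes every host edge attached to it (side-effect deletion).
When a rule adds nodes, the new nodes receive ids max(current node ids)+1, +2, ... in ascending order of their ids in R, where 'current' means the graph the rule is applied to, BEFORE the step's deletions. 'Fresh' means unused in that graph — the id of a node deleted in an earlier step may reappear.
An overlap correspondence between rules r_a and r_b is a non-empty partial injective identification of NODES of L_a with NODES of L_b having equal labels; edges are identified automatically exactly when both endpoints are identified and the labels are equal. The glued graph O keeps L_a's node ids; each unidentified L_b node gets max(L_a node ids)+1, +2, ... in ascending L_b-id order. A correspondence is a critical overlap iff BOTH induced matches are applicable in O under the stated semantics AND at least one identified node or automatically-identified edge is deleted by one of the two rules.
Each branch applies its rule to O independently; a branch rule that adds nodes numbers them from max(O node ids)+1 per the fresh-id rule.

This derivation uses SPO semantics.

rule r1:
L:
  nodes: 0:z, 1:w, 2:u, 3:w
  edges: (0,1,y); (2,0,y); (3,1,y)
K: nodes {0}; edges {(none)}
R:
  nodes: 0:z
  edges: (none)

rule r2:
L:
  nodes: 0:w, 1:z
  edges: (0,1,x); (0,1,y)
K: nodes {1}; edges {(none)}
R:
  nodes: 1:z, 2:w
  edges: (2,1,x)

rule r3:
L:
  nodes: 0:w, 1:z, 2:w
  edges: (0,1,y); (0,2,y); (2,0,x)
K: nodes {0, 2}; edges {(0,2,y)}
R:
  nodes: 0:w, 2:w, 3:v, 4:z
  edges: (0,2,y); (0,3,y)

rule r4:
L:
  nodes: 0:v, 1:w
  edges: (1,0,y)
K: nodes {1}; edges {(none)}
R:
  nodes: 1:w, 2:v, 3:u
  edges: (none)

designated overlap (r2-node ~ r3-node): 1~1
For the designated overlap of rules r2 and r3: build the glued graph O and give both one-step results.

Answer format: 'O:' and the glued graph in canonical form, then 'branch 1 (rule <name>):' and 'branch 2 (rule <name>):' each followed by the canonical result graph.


O:
nodes: 0:w, 1:z, 2:w, 3:w
edges: (0,1,x); (0,1,y); (2,1,y); (2,3,y); (3,2,x)
branch 1 (rule r2):
nodes: 1:z, 2:w, 3:w, 4:w
edges: (2,1,y); (2,3,y); (3,2,x); (4,1,x)
branch 2 (rule r3):
nodes: 0:w, 2:w, 3:w, 4:v, 5:z
edges: (2,3,y); (2,4,y)


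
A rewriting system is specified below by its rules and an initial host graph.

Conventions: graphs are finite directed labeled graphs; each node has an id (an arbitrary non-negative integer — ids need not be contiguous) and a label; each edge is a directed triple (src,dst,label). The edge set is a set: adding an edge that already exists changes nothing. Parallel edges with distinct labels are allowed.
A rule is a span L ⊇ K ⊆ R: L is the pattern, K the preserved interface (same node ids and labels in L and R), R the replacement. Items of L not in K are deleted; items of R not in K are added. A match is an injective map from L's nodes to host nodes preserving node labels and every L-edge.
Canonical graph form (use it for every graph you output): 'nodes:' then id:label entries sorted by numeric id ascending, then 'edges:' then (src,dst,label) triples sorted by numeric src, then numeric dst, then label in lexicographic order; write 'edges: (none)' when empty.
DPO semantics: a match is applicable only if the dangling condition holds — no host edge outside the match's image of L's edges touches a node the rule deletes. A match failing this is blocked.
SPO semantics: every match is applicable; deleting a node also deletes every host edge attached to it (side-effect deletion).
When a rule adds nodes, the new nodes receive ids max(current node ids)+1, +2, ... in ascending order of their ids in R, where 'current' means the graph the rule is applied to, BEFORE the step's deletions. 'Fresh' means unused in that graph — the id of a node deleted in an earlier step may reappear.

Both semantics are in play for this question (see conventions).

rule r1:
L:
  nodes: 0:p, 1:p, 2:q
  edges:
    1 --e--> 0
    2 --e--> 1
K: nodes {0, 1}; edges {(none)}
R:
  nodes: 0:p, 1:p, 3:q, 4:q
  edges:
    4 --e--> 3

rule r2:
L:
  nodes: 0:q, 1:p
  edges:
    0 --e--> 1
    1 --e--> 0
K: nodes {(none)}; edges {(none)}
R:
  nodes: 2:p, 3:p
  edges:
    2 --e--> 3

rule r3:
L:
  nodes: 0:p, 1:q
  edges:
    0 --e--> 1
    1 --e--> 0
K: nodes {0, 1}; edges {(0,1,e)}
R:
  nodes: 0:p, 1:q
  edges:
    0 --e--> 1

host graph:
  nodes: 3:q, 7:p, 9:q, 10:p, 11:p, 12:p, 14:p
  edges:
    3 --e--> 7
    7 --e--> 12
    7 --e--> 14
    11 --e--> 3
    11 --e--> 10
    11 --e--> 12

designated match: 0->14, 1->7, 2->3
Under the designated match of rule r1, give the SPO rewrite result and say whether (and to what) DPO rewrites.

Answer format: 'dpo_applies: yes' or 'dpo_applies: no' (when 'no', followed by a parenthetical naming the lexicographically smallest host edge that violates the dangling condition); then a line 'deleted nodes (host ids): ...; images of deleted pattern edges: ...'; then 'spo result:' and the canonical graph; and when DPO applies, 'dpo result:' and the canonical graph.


dpo_applies: no
(the rule deletes node 3, which keeps host edge (11,3,e) outside the match image — the dangling condition fails, DPO blocks; SPO proceeds and side-deletes such edges)
deleted nodes (host ids): 3; images of deleted pattern edges: (3,7,e); (7,14,e)
spo result:
nodes: 7:p, 9:q, 10:p, 11:p, 12:p, 14:p, 15:q, 16:q
edges: (7,12,e); (11,10,e); (11,12,e); (16,15,e)


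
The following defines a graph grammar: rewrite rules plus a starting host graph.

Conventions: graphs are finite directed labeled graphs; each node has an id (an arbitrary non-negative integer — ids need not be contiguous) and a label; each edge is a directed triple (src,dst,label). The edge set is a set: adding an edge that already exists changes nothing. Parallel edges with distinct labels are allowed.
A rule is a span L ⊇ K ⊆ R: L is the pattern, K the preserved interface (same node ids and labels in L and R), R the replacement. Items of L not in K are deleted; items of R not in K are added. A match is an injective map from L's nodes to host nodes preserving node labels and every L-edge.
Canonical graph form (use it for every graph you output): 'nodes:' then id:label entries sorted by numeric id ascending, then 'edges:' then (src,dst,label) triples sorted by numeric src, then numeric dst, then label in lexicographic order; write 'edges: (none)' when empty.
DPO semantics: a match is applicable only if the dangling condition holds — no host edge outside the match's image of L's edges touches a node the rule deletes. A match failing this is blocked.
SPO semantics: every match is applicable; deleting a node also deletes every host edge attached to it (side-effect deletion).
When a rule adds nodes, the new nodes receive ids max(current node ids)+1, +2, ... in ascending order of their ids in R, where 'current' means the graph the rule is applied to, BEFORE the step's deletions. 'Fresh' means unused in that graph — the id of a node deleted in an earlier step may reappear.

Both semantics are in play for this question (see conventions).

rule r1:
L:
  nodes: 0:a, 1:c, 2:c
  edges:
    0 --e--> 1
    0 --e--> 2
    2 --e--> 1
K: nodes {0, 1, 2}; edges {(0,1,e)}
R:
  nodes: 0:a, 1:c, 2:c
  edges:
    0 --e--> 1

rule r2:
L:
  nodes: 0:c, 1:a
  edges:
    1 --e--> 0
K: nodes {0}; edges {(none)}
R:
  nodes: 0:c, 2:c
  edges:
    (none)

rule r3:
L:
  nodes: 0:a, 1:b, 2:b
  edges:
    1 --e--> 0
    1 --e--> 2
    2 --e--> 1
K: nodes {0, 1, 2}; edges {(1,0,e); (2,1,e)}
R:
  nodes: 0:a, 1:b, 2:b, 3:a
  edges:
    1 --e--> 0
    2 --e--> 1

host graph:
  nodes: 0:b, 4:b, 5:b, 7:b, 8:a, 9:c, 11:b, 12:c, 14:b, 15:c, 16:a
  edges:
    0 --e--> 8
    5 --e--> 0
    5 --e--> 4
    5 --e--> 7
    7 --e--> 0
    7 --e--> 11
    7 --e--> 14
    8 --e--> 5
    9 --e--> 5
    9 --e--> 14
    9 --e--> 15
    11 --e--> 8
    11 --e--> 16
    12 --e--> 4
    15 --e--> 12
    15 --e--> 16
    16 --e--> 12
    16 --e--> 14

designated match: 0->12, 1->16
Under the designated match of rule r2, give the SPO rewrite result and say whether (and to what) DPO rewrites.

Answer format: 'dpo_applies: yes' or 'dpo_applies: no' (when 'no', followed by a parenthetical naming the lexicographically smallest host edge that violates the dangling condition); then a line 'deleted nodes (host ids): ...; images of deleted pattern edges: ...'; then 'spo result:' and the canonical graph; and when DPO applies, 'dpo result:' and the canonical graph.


dpo_applies: no
(the rule deletes node 16, which keeps host edge (11,16,e) outside the match image — the dangling condition fails, DPO blocks; SPO proceeds and side-deletes such edges)
deleted nodes (host ids): 16; images of deleted pattern edges: (16,12,e)
spo result:
nodes: 0:b, 4:b, 5:b, 7:b, 8:a, 9:c, 11:b, 12:c, 14:b, 15:c, 17:c
edges: (0,8,e); (5,0,e); (5,4,e); (5,7,e); (7,0,e); (7,11,e); (7,14,e); (8,5,e); (9,5,e); (9,14,e); (9,15,e); (11,8,e); (12,4,e); (15,12,e)


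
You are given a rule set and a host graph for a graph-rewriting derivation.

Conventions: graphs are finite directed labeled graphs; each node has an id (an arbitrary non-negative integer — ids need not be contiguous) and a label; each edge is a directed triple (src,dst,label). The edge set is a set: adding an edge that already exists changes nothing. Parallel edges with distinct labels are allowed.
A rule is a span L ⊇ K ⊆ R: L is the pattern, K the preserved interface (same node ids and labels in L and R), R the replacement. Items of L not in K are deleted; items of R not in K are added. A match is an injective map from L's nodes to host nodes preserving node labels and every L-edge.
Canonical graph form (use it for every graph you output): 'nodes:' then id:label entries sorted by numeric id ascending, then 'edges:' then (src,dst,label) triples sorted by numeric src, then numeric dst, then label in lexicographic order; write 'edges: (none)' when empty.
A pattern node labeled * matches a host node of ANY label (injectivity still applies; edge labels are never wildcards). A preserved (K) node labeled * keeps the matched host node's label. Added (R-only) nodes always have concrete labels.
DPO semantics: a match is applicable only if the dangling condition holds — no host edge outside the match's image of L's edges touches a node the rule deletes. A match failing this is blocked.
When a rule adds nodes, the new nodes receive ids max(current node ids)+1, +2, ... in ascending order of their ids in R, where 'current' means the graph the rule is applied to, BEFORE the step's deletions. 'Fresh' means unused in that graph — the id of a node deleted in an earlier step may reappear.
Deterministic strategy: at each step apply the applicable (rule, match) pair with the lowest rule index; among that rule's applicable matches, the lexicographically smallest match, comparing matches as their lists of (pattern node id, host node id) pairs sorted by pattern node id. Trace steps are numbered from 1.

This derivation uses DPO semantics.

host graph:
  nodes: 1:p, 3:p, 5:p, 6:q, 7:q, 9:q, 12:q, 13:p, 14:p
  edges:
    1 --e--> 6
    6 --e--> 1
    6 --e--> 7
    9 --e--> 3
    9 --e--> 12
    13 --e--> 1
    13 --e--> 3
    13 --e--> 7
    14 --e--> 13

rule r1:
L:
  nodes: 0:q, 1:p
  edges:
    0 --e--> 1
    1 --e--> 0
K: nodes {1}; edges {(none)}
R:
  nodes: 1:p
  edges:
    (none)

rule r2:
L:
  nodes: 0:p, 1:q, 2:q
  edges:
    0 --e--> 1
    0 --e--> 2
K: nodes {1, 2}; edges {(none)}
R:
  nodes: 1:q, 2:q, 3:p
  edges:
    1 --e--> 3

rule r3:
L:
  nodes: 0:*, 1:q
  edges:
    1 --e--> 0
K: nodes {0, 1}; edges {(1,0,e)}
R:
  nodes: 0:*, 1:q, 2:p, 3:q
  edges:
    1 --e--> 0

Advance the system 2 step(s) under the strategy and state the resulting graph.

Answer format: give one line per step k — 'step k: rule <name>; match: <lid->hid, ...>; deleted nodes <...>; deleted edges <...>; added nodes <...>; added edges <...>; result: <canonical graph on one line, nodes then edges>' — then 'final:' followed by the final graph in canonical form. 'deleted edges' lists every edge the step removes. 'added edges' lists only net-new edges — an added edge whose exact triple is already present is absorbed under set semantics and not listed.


step 1: rule r3; match: 0->1, 1->6; deleted nodes (none); deleted edges (none); added nodes 15, 16; added edges (none); result: nodes: 1:p, 3:p, 5:p, 6:q, 7:q, 9:q, 12:q, 13:p, 14:p, 15:p, 16:q edges: (1,6,e); (6,1,e); (6,7,e); (9,3,e); (9,12,e); (13,1,e); (13,3,e); (13,7,e); (14,13,e)
step 2: rule r3; match: 0->1, 1->6; deleted nodes (none); deleted edges (none); added nodes 17, 18; added edges (none); result: nodes: 1:p, 3:p, 5:p, 6:q, 7:q, 9:q, 12:q, 13:p, 14:p, 15:p, 16:q, 17:p, 18:q edges: (1,6,e); (6,1,e); (6,7,e); (9,3,e); (9,12,e); (13,1,e); (13,3,e); (13,7,e); (14,13,e)
final:
nodes: 1:p, 3:p, 5:p, 6:q, 7:q, 9:q, 12:q, 13:p, 14:p, 15:p, 16:q, 17:p, 18:q
edges: (1,6,e); (6,1,e); (6,7,e); (9,3,e); (9,12,e); (13,1,e); (13,3,e); (13,7,e); (14,13,e)


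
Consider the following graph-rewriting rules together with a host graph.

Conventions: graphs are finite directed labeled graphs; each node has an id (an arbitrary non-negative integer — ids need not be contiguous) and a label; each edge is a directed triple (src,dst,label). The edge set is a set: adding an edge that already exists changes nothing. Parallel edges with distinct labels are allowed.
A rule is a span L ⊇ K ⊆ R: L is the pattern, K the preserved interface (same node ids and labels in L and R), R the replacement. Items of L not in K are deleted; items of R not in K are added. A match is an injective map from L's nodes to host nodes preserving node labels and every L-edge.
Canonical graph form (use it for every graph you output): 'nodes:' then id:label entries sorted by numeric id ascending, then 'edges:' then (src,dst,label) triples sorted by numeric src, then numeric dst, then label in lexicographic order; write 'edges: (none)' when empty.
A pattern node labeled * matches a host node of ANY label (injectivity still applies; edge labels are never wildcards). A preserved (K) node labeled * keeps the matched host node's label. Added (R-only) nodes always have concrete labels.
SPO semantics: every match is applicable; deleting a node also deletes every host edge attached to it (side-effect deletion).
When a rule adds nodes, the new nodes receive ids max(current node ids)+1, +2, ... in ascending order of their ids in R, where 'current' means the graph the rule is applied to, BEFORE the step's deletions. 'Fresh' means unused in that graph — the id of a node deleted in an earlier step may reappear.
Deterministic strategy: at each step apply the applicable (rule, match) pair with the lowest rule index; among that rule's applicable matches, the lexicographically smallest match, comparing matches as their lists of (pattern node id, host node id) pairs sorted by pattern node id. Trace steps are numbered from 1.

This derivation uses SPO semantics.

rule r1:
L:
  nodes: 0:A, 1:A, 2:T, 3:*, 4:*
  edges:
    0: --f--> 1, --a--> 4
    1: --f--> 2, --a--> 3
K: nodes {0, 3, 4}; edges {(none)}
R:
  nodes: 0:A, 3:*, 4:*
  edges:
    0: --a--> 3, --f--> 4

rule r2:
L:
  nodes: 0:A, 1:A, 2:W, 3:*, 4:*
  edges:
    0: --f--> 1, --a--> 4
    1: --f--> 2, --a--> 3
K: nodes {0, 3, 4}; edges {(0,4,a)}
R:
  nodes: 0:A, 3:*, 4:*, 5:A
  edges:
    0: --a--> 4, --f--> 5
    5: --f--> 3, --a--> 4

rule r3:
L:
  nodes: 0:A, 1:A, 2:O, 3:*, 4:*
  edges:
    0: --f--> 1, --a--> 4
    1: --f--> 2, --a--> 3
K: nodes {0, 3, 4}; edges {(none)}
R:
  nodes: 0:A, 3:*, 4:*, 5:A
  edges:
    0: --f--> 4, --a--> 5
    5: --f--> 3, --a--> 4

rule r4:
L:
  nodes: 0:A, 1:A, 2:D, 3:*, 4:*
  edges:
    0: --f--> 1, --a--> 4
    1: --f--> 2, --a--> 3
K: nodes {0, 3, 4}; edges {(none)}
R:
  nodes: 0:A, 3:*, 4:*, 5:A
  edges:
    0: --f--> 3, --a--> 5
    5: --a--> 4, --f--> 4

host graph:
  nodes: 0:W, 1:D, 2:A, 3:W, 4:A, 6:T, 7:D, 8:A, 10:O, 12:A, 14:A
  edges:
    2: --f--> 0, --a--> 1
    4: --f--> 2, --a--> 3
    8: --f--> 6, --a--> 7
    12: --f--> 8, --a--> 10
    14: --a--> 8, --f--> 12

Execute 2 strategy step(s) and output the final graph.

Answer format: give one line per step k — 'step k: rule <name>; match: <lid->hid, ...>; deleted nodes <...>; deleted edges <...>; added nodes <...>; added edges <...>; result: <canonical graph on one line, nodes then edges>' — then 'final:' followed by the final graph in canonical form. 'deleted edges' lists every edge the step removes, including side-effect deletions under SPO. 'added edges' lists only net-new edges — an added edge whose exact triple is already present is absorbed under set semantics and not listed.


step 1: rule r1; match: 0->12, 1->8, 2->6, 3->7, 4->10; deleted nodes 6, 8; deleted edges (8,6,f); (8,7,a); (12,8,f); (12,10,a); (14,8,a); added nodes (none); added edges (12,7,a); (12,10,f); result: nodes: 0:W, 1:D, 2:A, 3:W, 4:A, 7:D, 10:O, 12:A, 14:A edges: (2,0,f); (2,1,a); (4,2,f); (4,3,a); (12,7,a); (12,10,f); (14,12,f)
step 2: rule r2; match: 0->4, 1->2, 2->0, 3->1, 4->3; deleted nodes 0, 2; deleted edges (2,0,f); (2,1,a); (4,2,f); added nodes 15; added edges (4,15,f); (15,1,f); (15,3,a); result: nodes: 1:D, 3:W, 4:A, 7:D, 10:O, 12:A, 14:A, 15:A edges: (4,3,a); (4,15,f); (12,7,a); (12,10,f); (14,12,f); (15,1,f); (15,3,a)
final:
nodes: 1:D, 3:W, 4:A, 7:D, 10:O, 12:A, 14:A, 15:A
edges: (4,3,a); (4,15,f); (12,7,a); (12,10,f); (14,12,f); (15,1,f); (15,3,a)


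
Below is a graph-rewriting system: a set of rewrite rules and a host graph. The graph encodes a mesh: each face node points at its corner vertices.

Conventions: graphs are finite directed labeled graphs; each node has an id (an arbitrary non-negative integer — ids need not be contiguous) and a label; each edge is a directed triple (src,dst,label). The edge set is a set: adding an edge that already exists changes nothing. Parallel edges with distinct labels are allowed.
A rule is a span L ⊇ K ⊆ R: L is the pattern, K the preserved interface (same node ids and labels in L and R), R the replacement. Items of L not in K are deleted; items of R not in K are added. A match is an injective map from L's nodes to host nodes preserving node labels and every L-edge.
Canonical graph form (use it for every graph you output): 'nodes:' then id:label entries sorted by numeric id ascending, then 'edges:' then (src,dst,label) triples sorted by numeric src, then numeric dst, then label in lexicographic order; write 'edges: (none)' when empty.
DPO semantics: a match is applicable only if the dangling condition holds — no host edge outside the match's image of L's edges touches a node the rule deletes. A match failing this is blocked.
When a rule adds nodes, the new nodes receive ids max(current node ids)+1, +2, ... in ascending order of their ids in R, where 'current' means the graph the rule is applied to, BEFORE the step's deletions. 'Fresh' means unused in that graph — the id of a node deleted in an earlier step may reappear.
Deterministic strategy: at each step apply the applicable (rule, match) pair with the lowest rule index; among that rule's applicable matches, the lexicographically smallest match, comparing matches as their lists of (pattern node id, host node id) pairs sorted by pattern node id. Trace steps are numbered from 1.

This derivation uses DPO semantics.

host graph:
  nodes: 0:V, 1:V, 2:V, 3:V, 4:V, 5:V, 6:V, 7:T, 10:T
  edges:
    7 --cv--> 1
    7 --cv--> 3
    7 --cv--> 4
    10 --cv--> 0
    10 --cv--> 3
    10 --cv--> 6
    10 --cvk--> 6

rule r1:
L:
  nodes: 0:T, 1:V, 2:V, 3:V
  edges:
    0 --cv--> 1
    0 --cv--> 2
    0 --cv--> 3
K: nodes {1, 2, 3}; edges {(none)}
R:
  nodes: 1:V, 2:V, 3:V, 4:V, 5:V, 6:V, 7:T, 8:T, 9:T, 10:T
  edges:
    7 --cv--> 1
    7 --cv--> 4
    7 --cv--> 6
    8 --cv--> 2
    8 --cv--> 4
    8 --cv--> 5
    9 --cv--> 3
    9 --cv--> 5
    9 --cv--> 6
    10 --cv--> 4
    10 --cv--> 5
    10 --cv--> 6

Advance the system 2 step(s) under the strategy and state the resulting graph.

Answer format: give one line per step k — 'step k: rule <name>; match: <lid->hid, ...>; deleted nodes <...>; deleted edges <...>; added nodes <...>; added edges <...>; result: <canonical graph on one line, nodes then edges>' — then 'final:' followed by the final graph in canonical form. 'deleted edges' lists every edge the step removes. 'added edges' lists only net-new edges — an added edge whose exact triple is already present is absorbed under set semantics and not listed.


step 1: rule r1; match: 0->7, 1->1, 2->3, 3->4; deleted nodes 7; deleted edges (7,1,cv); (7,3,cv); (7,4,cv); added nodes 11, 12, 13, 14, 15, 16, 17; added edges (14,1,cv); (14,11,cv); (14,13,cv); (15,3,cv); (15,11,cv); (15,12,cv); (16,4,cv); (16,12,cv); (16,13,cv); (17,11,cv); (17,12,cv); (17,13,cv); result: nodes: 0:V, 1:V, 2:V, 3:V, 4:V, 5:V, 6:V, 10:T, 11:V, 12:V, 13:V, 14:T, 15:T, 16:T, 17:T edges: (10,0,cv); (10,3,cv); (10,6,cv); (10,6,cvk); (14,1,cv); (14,11,cv); (14,13,cv); (15,3,cv); (15,11,cv); (15,12,cv); (16,4,cv); (16,12,cv); (16,13,cv); (17,11,cv); (17,12,cv); (17,13,cv)
step 2: rule r1; match: 0->14, 1->1, 2->11, 3->13; deleted nodes 14; deleted edges (14,1,cv); (14,11,cv); (14,13,cv); added nodes 18, 19, 20, 21, 22, 23, 24; added edges (21,1,cv); (21,18,cv); (21,20,cv); (22,11,cv); (22,18,cv); (22,19,cv); (23,13,cv); (23,19,cv); (23,20,cv); (24,18,cv); (24,19,cv); (24,20,cv); result: nodes: 0:V, 1:V, 2:V, 3:V, 4:V, 5:V, 6:V, 10:T, 11:V, 12:V, 13:V, 15:T, 16:T, 17:T, 18:V, 19:V, 20:V, 21:T, 22:T, 23:T, 24:T edges: (10,0,cv); (10,3,cv); (10,6,cv); (10,6,cvk); (15,3,cv); (15,11,cv); (15,12,cv); (16,4,cv); (16,12,cv); (16,13,cv); (17,11,cv); (17,12,cv); (17,13,cv); (21,1,cv); (21,18,cv); (21,20,cv); (22,11,cv); (22,18,cv); (22,19,cv); (23,13,cv); (23,19,cv); (23,20,cv); (24,18,cv); (24,19,cv); (24,20,cv)
final:
nodes: 0:V, 1:V, 2:V, 3:V, 4:V, 5:V, 6:V, 10:T, 11:V, 12:V, 13:V, 15:T, 16:T, 17:T, 18:V, 19:V, 20:V, 21:T, 22:T, 23:T, 24:T
edges: (10,0,cv); (10,3,cv); (10,6,cv); (10,6,cvk); (15,3,cv); (15,11,cv); (15,12,cv); (16,4,cv); (16,12,cv); (16,13,cv); (17,11,cv); (17,12,cv); (17,13,cv); (21,1,cv); (21,18,cv); (21,20,cv); (22,11,cv); (22,18,cv); (22,19,cv); (23,13,cv); (23,19,cv); (23,20,cv); (24,18,cv); (24,19,cv); (24,20,cv)


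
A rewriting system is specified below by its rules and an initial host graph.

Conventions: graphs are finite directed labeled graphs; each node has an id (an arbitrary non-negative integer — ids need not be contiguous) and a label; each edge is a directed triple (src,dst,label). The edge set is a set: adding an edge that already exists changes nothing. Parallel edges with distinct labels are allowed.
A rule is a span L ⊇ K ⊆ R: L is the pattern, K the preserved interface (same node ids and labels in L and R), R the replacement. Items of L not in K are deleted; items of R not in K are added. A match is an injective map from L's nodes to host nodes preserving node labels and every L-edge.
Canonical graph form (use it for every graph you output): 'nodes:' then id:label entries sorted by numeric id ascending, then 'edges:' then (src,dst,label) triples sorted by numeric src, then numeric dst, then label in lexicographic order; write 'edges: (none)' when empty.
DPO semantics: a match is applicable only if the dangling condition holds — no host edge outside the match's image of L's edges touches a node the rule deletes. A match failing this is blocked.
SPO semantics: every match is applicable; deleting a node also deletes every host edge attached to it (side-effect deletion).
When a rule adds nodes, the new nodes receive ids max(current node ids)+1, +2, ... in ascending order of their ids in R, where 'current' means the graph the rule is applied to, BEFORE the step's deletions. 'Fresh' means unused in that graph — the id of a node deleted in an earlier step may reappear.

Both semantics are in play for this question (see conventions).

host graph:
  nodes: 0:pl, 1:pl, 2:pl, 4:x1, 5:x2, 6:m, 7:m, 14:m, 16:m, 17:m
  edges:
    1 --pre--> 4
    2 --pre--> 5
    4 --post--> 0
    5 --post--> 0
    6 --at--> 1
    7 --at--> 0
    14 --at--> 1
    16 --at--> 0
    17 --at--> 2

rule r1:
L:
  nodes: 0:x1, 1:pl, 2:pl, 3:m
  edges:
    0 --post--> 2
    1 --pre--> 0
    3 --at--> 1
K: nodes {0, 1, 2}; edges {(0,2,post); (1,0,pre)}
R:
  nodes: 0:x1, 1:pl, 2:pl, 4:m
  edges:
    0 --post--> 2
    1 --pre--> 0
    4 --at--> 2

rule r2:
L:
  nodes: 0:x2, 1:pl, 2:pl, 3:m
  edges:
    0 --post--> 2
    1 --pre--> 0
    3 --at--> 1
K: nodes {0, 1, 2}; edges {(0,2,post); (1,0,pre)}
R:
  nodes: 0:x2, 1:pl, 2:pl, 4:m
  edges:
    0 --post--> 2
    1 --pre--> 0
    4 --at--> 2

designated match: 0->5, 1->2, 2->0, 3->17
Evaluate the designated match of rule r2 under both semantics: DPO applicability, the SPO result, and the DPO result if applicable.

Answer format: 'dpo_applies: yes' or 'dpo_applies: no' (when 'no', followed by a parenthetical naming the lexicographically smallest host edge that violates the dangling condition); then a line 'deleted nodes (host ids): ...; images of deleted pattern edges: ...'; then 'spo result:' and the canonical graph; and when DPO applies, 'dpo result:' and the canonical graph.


dpo_applies: yes
deleted nodes (host ids): 17; images of deleted pattern edges: (17,2,at)
spo result:
nodes: 0:pl, 1:pl, 2:pl, 4:x1, 5:x2, 6:m, 7:m, 14:m, 16:m, 18:m
edges: (1,4,pre); (2,5,pre); (4,0,post); (5,0,post); (6,1,at); (7,0,at); (14,1,at); (16,0,at); (18,0,at)
dpo result:
nodes: 0:pl, 1:pl, 2:pl, 4:x1, 5:x2, 6:m, 7:m, 14:m, 16:m, 18:m
edges: (1,4,pre); (2,5,pre); (4,0,post); (5,0,post); (6,1,at); (7,0,at); (14,1,at); (16,0,at); (18,0,at)


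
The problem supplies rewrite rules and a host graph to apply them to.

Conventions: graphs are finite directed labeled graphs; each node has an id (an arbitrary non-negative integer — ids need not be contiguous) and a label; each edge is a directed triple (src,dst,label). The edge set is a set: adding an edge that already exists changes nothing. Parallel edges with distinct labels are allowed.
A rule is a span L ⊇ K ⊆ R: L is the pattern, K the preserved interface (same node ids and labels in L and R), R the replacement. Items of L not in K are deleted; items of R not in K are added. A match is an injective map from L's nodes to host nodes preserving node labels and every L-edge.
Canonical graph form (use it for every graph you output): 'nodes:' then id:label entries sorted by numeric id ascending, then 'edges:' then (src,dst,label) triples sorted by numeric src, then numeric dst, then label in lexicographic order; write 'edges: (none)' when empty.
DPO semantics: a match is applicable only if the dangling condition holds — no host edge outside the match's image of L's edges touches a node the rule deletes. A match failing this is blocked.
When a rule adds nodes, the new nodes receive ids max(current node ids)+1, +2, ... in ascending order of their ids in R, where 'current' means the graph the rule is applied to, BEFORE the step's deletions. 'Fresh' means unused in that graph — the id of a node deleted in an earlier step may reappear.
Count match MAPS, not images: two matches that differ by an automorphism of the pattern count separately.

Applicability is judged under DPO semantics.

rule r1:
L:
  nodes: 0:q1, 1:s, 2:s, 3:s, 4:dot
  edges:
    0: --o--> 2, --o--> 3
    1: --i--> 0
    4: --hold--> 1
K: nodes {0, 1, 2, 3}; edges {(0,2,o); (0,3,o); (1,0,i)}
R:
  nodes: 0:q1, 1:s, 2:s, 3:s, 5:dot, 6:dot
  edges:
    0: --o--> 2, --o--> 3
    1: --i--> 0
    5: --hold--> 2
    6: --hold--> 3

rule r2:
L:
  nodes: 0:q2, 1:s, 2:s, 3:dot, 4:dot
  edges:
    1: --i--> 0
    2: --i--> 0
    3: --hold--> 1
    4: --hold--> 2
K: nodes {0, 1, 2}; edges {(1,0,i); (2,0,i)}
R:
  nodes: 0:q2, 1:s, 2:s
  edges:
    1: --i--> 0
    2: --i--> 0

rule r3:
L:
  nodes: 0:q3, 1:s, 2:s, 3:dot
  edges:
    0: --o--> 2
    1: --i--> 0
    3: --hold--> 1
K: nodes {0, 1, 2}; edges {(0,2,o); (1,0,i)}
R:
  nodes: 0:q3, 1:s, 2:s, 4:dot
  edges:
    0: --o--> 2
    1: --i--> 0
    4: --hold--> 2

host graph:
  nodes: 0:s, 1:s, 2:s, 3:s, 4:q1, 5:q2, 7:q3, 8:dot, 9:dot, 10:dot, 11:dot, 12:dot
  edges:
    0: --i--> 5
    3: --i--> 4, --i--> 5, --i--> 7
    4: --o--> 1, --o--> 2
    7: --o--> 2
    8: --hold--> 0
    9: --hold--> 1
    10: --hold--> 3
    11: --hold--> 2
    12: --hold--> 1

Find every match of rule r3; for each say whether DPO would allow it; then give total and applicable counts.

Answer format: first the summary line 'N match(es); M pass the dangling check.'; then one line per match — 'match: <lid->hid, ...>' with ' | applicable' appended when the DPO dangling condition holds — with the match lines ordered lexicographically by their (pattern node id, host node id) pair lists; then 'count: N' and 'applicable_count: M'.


1 match(es); 1 pass the dangling check.
match: 0->7, 1->3, 2->2, 3->10 | applicable
count: 1
applicable_count: 1


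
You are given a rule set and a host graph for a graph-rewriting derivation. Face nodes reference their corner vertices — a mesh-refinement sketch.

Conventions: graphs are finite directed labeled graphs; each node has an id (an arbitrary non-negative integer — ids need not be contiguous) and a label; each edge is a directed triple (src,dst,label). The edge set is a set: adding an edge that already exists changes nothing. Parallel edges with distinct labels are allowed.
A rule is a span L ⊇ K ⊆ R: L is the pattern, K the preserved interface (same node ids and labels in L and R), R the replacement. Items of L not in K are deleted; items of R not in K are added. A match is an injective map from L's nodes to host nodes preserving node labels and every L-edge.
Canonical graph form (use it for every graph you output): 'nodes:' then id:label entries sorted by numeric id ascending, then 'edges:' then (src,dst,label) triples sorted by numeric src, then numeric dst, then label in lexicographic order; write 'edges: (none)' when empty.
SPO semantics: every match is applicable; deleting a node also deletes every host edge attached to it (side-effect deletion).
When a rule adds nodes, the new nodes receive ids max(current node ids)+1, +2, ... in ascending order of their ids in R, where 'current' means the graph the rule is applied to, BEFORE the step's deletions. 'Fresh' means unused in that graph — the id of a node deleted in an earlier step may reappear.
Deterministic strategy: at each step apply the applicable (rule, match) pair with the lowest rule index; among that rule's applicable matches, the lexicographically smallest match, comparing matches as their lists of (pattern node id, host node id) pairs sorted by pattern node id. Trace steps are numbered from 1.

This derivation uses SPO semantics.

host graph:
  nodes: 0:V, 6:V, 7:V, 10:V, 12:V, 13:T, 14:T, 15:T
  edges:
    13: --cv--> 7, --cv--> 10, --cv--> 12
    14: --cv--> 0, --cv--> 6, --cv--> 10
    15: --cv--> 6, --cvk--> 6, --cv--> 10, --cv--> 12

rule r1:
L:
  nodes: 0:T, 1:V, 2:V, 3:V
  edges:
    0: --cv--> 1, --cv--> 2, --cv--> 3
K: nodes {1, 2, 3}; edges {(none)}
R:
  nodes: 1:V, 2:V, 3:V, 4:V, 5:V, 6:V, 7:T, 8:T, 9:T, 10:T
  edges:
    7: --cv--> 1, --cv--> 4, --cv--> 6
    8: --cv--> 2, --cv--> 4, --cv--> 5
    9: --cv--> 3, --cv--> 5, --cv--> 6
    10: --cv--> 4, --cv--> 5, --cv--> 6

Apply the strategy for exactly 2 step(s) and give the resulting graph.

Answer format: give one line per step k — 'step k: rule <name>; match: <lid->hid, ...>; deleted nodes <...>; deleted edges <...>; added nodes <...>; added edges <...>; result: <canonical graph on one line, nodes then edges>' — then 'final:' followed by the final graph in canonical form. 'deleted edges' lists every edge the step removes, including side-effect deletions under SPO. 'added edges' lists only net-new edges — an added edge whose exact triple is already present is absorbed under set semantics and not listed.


step 1: rule r1; match: 0->13, 1->7, 2->10, 3->12; deleted nodes 13; deleted edges (13,7,cv); (13,10,cv); (13,12,cv); added nodes 16, 17, 18, 19, 20, 21, 22; added edges (19,7,cv); (19,16,cv); (19,18,cv); (20,10,cv); (20,16,cv); (20,17,cv); (21,12,cv); (21,17,cv); (21,18,cv); (22,16,cv); (22,17,cv); (22,18,cv); result: nodes: 0:V, 6:V, 7:V, 10:V, 12:V, 14:T, 15:T, 16:V, 17:V, 18:V, 19:T, 20:T, 21:T, 22:T edges: (14,0,cv); (14,6,cv); (14,10,cv); (15,6,cv); (15,6,cvk); (15,10,cv); (15,12,cv); (19,7,cv); (19,16,cv); (19,18,cv); (20,10,cv); (20,16,cv); (20,17,cv); (21,12,cv); (21,17,cv); (21,18,cv); (22,16,cv); (22,17,cv); (22,18,cv)
step 2: rule r1; match: 0->14, 1->0, 2->6, 3->10; deleted nodes 14; deleted edges (14,0,cv); (14,6,cv); (14,10,cv); added nodes 23, 24, 25, 26, 27, 28, 29; added edges (26,0,cv); (26,23,cv); (26,25,cv); (27,6,cv); (27,23,cv); (27,24,cv); (28,10,cv); (28,24,cv); (28,25,cv); (29,23,cv); (29,24,cv); (29,25,cv); result: nodes: 0:V, 6:V, 7:V, 10:V, 12:V, 15:T, 16:V, 17:V, 18:V, 19:T, 20:T, 21:T, 22:T, 23:V, 24:V, 25:V, 26:T, 27:T, 28:T, 29:T edges: (15,6,cv); (15,6,cvk); (15,10,cv); (15,12,cv); (19,7,cv); (19,16,cv); (19,18,cv); (20,10,cv); (20,16,cv); (20,17,cv); (21,12,cv); (21,17,cv); (21,18,cv); (22,16,cv); (22,17,cv); (22,18,cv); (26,0,cv); (26,23,cv); (26,25,cv); (27,6,cv); (27,23,cv); (27,24,cv); (28,10,cv); (28,24,cv); (28,25,cv); (29,23,cv); (29,24,cv); (29,25,cv)
final:
nodes: 0:V, 6:V, 7:V, 10:V, 12:V, 15:T, 16:V, 17:V, 18:V, 19:T, 20:T, 21:T, 22:T, 23:V, 24:V, 25:V, 26:T, 27:T, 28:T, 29:T
edges: (15,6,cv); (15,6,cvk); (15,10,cv); (15,12,cv); (19,7,cv); (19,16,cv); (19,18,cv); (20,10,cv); (20,16,cv); (20,17,cv); (21,12,cv); (21,17,cv); (21,18,cv); (22,16,cv); (22,17,cv); (22,18,cv); (26,0,cv); (26,23,cv); (26,25,cv); (27,6,cv); (27,23,cv); (27,24,cv); (28,10,cv); (28,24,cv); (28,25,cv); (29,23,cv); (29,24,cv); (29,25,cv)


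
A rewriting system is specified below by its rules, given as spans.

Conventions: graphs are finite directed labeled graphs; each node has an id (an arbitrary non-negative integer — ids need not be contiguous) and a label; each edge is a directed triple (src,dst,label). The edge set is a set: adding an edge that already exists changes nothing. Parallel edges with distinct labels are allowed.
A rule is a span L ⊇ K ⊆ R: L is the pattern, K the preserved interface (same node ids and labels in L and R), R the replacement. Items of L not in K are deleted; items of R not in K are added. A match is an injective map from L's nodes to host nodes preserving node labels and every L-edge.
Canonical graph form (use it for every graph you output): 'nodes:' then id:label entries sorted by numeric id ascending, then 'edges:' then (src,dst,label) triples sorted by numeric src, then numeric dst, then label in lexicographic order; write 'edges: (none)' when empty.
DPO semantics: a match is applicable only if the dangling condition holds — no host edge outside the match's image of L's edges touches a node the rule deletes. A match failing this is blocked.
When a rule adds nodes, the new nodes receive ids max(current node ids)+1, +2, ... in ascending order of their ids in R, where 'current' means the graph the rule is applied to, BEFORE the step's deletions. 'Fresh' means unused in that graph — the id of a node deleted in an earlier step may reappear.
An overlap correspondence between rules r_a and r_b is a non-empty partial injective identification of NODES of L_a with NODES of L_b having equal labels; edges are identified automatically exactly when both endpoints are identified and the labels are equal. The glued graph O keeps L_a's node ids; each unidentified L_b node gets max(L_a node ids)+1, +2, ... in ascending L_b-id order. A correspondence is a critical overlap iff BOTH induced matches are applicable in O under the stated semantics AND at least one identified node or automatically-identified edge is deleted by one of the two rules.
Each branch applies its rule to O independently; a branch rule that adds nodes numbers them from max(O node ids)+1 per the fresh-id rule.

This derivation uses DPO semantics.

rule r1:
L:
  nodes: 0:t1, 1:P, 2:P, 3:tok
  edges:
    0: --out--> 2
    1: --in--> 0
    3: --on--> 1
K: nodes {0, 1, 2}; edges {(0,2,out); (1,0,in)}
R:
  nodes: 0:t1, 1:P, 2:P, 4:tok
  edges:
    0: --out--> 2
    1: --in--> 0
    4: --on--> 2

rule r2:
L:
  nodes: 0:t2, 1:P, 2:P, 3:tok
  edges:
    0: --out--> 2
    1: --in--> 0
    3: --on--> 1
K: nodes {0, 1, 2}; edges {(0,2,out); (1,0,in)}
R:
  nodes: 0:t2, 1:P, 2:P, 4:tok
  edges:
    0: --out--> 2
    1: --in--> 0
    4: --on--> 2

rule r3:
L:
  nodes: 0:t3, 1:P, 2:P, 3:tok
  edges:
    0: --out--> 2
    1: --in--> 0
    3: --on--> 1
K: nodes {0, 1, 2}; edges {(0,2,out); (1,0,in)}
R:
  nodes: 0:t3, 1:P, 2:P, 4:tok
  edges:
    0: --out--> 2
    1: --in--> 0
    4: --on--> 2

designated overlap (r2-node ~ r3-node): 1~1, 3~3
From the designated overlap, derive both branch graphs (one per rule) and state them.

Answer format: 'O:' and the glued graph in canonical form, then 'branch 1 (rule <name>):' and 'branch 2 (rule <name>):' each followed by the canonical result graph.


O:
nodes: 0:t2, 1:P, 2:P, 3:tok, 4:t3, 5:P
edges: (0,2,out); (1,0,in); (1,4,in); (3,1,on); (4,5,out)
branch 1 (rule r2):
nodes: 0:t2, 1:P, 2:P, 4:t3, 5:P, 6:tok
edges: (0,2,out); (1,0,in); (1,4,in); (4,5,out); (6,2,on)
branch 2 (rule r3):
nodes: 0:t2, 1:P, 2:P, 4:t3, 5:P, 6:tok
edges: (0,2,out); (1,0,in); (1,4,in); (4,5,out); (6,5,on)
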